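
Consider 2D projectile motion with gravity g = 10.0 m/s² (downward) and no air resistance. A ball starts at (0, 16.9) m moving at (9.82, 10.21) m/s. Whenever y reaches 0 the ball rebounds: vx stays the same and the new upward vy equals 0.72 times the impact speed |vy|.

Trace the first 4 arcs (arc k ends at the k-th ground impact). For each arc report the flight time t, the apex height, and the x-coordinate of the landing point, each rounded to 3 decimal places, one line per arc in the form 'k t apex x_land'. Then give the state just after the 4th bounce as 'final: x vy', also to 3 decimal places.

Arc 1: start y=16.900, vy=10.210 → t=3.124, apex=22.112, x_land=30.677, impact vy=-21.030
  bounce: vy ← 0.72·21.030 = 15.141
Arc 2: start y=0.000, vy=15.141 → t=3.028, apex=11.463, x_land=60.415, impact vy=-15.141
  bounce: vy ← 0.72·15.141 = 10.902
Arc 3: start y=0.000, vy=10.902 → t=2.180, apex=5.942, x_land=81.826, impact vy=-10.902
  bounce: vy ← 0.72·10.902 = 7.849
Arc 4: start y=0.000, vy=7.849 → t=1.570, apex=3.081, x_land=97.242, impact vy=-7.849
  bounce: vy ← 0.72·7.849 = 5.651

1 3.124 22.112 30.677
2 3.028 11.463 60.415
3 2.180 5.942 81.826
4 1.570 3.081 97.242
final: 97.242 5.651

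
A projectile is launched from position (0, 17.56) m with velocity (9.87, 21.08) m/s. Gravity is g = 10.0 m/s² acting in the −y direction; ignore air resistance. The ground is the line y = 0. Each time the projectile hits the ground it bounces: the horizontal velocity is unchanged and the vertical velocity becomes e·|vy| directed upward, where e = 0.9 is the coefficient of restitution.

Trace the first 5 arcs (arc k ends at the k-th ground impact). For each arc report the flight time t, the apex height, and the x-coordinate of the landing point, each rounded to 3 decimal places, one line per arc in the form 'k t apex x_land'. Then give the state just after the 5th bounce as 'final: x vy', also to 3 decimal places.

1 4.929 39.778 48.645
2 5.077 32.220 98.755
3 4.569 26.099 143.855
4 4.112 21.140 184.444
5 3.701 17.123 220.975
final: 220.975 16.655

Arc 1: start y=17.560, vy=21.080 → t=4.929, apex=39.778, x_land=48.645, impact vy=-28.206
  bounce: vy ← 0.9·28.206 = 25.385
Arc 2: start y=0.000, vy=25.385 → t=5.077, apex=32.220, x_land=98.755, impact vy=-25.385
  bounce: vy ← 0.9·25.385 = 22.847
Arc 3: start y=0.000, vy=22.847 → t=4.569, apex=26.099, x_land=143.855, impact vy=-22.847
  bounce: vy ← 0.9·22.847 = 20.562
Arc 4: start y=0.000, vy=20.562 → t=4.112, apex=21.140, x_land=184.444, impact vy=-20.562
  bounce: vy ← 0.9·20.562 = 18.506
Arc 5: start y=0.000, vy=18.506 → t=3.701, apex=17.123, x_land=220.975, impact vy=-18.506
  bounce: vy ← 0.9·18.506 = 16.655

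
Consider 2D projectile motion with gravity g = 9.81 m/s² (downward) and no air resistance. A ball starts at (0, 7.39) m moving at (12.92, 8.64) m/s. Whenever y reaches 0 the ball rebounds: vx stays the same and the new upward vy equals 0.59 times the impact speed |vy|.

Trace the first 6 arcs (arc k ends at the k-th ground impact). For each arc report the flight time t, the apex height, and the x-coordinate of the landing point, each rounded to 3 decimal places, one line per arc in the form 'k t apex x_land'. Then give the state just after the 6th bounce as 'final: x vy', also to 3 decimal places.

1 2.391 11.195 30.898
2 1.783 3.897 53.930
3 1.052 1.357 67.519
4 0.621 0.472 75.536
5 0.366 0.164 80.266
6 0.216 0.057 83.057
final: 83.057 0.625

Arc 1: start y=7.390, vy=8.640 → t=2.391, apex=11.195, x_land=30.898, impact vy=-14.820
  bounce: vy ← 0.59·14.820 = 8.744
Arc 2: start y=0.000, vy=8.744 → t=1.783, apex=3.897, x_land=53.930, impact vy=-8.744
  bounce: vy ← 0.59·8.744 = 5.159
Arc 3: start y=0.000, vy=5.159 → t=1.052, apex=1.357, x_land=67.519, impact vy=-5.159
  bounce: vy ← 0.59·5.159 = 3.044
Arc 4: start y=0.000, vy=3.044 → t=0.621, apex=0.472, x_land=75.536, impact vy=-3.044
  bounce: vy ← 0.59·3.044 = 1.796
Arc 5: start y=0.000, vy=1.796 → t=0.366, apex=0.164, x_land=80.266, impact vy=-1.796
  bounce: vy ← 0.59·1.796 = 1.060
Arc 6: start y=0.000, vy=1.060 → t=0.216, apex=0.057, x_land=83.057, impact vy=-1.060
  bounce: vy ← 0.59·1.060 = 0.625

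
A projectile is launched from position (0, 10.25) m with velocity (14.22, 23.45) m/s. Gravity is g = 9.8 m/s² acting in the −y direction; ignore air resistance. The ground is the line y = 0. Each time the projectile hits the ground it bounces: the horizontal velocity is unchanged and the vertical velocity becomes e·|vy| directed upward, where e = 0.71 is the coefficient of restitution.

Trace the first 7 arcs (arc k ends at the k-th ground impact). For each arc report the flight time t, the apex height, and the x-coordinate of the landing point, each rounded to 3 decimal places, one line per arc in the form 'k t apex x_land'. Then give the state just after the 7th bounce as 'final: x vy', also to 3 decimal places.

Arc 1: start y=10.250, vy=23.450 → t=5.189, apex=38.306, x_land=73.786, impact vy=-27.401
  bounce: vy ← 0.71·27.401 = 19.455
Arc 2: start y=0.000, vy=19.455 → t=3.970, apex=19.310, x_land=130.243, impact vy=-19.455
  bounce: vy ← 0.71·19.455 = 13.813
Arc 3: start y=0.000, vy=13.813 → t=2.819, apex=9.734, x_land=170.329, impact vy=-13.813
  bounce: vy ← 0.71·13.813 = 9.807
Arc 4: start y=0.000, vy=9.807 → t=2.001, apex=4.907, x_land=198.789, impact vy=-9.807
  bounce: vy ← 0.71·9.807 = 6.963
Arc 5: start y=0.000, vy=6.963 → t=1.421, apex=2.474, x_land=218.996, impact vy=-6.963
  bounce: vy ← 0.71·6.963 = 4.944
Arc 6: start y=0.000, vy=4.944 → t=1.009, apex=1.247, x_land=233.343, impact vy=-4.944
  bounce: vy ← 0.71·4.944 = 3.510
Arc 7: start y=0.000, vy=3.510 → t=0.716, apex=0.629, x_land=243.529, impact vy=-3.510
  bounce: vy ← 0.71·3.510 = 2.492

1 5.189 38.306 73.786
2 3.970 19.310 130.243
3 2.819 9.734 170.329
4 2.001 4.907 198.789
5 1.421 2.474 218.996
6 1.009 1.247 233.343
7 0.716 0.629 243.529
final: 243.529 2.492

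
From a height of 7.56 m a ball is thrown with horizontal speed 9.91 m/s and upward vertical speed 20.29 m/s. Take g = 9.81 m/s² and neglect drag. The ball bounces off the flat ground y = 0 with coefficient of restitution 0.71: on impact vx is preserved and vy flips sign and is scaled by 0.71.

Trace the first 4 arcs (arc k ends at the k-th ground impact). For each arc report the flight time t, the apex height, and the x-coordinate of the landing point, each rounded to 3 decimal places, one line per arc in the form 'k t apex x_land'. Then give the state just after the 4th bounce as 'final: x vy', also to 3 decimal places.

Arc 1: start y=7.560, vy=20.290 → t=4.481, apex=28.543, x_land=44.403, impact vy=-23.665
  bounce: vy ← 0.71·23.665 = 16.802
Arc 2: start y=0.000, vy=16.802 → t=3.425, apex=14.388, x_land=78.349, impact vy=-16.802
  bounce: vy ← 0.71·16.802 = 11.929
Arc 3: start y=0.000, vy=11.929 → t=2.432, apex=7.253, x_land=102.451, impact vy=-11.929
  bounce: vy ← 0.71·11.929 = 8.470
Arc 4: start y=0.000, vy=8.470 → t=1.727, apex=3.656, x_land=119.563, impact vy=-8.470
  bounce: vy ← 0.71·8.470 = 6.014

1 4.481 28.543 44.403
2 3.425 14.388 78.349
3 2.432 7.253 102.451
4 1.727 3.656 119.563
final: 119.563 6.014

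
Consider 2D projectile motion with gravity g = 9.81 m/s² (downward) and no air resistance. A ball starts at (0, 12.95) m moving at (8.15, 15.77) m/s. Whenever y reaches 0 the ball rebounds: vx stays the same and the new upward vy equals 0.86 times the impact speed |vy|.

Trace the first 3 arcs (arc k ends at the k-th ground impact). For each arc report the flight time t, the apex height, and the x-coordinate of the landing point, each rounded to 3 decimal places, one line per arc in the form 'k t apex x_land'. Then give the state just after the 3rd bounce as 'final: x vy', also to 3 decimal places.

1 3.893 25.625 31.730
2 3.931 18.953 63.771
3 3.381 14.017 91.326
final: 91.326 14.262

Arc 1: start y=12.950, vy=15.770 → t=3.893, apex=25.625, x_land=31.730, impact vy=-22.423
  bounce: vy ← 0.86·22.423 = 19.283
Arc 2: start y=0.000, vy=19.283 → t=3.931, apex=18.953, x_land=63.771, impact vy=-19.283
  bounce: vy ← 0.86·19.283 = 16.584
Arc 3: start y=0.000, vy=16.584 → t=3.381, apex=14.017, x_land=91.326, impact vy=-16.584
  bounce: vy ← 0.86·16.584 = 14.262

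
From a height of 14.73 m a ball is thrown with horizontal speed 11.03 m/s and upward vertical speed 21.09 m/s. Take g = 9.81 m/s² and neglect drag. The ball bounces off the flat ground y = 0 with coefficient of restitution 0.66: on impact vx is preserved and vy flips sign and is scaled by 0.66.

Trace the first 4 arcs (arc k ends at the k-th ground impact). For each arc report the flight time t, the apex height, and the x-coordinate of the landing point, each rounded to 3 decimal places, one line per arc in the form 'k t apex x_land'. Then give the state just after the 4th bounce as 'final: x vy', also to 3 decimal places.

Arc 1: start y=14.730, vy=21.090 → t=4.911, apex=37.400, x_land=54.170, impact vy=-27.089
  bounce: vy ← 0.66·27.089 = 17.878
Arc 2: start y=0.000, vy=17.878 → t=3.645, apex=16.291, x_land=94.374, impact vy=-17.878
  bounce: vy ← 0.66·17.878 = 11.800
Arc 3: start y=0.000, vy=11.800 → t=2.406, apex=7.097, x_land=120.908, impact vy=-11.800
  bounce: vy ← 0.66·11.800 = 7.788
Arc 4: start y=0.000, vy=7.788 → t=1.588, apex=3.091, x_land=138.421, impact vy=-7.788
  bounce: vy ← 0.66·7.788 = 5.140

1 4.911 37.400 54.170
2 3.645 16.291 94.374
3 2.406 7.097 120.908
4 1.588 3.091 138.421
final: 138.421 5.140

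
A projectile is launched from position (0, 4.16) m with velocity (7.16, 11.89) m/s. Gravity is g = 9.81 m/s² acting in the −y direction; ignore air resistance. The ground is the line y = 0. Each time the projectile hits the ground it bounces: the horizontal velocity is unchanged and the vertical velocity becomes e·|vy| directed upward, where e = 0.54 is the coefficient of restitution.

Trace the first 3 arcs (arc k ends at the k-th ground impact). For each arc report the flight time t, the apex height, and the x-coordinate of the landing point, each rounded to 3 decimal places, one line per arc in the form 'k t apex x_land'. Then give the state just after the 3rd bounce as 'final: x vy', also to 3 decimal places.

Arc 1: start y=4.160, vy=11.890 → t=2.734, apex=11.366, x_land=19.577, impact vy=-14.933
  bounce: vy ← 0.54·14.933 = 8.064
Arc 2: start y=0.000, vy=8.064 → t=1.644, apex=3.314, x_land=31.348, impact vy=-8.064
  bounce: vy ← 0.54·8.064 = 4.354
Arc 3: start y=0.000, vy=4.354 → t=0.888, apex=0.966, x_land=37.704, impact vy=-4.354
  bounce: vy ← 0.54·4.354 = 2.351

1 2.734 11.366 19.577
2 1.644 3.314 31.348
3 0.888 0.966 37.704
final: 37.704 2.351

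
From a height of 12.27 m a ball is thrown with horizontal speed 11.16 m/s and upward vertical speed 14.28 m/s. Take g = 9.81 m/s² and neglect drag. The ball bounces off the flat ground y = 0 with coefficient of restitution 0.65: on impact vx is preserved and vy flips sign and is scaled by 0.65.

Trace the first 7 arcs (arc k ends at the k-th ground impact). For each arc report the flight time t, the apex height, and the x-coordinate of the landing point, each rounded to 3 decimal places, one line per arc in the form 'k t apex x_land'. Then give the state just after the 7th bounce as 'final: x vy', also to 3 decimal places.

Arc 1: start y=12.270, vy=14.280 → t=3.605, apex=22.663, x_land=40.234, impact vy=-21.087
  bounce: vy ← 0.65·21.087 = 13.706
Arc 2: start y=0.000, vy=13.706 → t=2.794, apex=9.575, x_land=71.419, impact vy=-13.706
  bounce: vy ← 0.65·13.706 = 8.909
Arc 3: start y=0.000, vy=8.909 → t=1.816, apex=4.046, x_land=91.690, impact vy=-8.909
  bounce: vy ← 0.65·8.909 = 5.791
Arc 4: start y=0.000, vy=5.791 → t=1.181, apex=1.709, x_land=104.865, impact vy=-5.791
  bounce: vy ← 0.65·5.791 = 3.764
Arc 5: start y=0.000, vy=3.764 → t=0.767, apex=0.722, x_land=113.430, impact vy=-3.764
  bounce: vy ← 0.65·3.764 = 2.447
Arc 6: start y=0.000, vy=2.447 → t=0.499, apex=0.305, x_land=118.997, impact vy=-2.447
  bounce: vy ← 0.65·2.447 = 1.590
Arc 7: start y=0.000, vy=1.590 → t=0.324, apex=0.129, x_land=122.615, impact vy=-1.590
  bounce: vy ← 0.65·1.590 = 1.034

1 3.605 22.663 40.234
2 2.794 9.575 71.419
3 1.816 4.046 91.690
4 1.181 1.709 104.865
5 0.767 0.722 113.430
6 0.499 0.305 118.997
7 0.324 0.129 122.615
final: 122.615 1.034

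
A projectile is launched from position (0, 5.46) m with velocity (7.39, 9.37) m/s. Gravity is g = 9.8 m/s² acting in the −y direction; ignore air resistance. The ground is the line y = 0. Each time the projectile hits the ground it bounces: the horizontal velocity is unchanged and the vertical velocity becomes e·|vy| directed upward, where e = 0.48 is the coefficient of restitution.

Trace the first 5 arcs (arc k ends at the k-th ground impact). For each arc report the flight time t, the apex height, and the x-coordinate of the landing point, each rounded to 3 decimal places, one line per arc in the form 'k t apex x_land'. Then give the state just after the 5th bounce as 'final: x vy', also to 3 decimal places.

Arc 1: start y=5.460, vy=9.370 → t=2.380, apex=9.939, x_land=17.591, impact vy=-13.958
  bounce: vy ← 0.48·13.958 = 6.700
Arc 2: start y=0.000, vy=6.700 → t=1.367, apex=2.290, x_land=27.695, impact vy=-6.700
  bounce: vy ← 0.48·6.700 = 3.216
Arc 3: start y=0.000, vy=3.216 → t=0.656, apex=0.528, x_land=32.545, impact vy=-3.216
  bounce: vy ← 0.48·3.216 = 1.544
Arc 4: start y=0.000, vy=1.544 → t=0.315, apex=0.122, x_land=34.873, impact vy=-1.544
  bounce: vy ← 0.48·1.544 = 0.741
Arc 5: start y=0.000, vy=0.741 → t=0.151, apex=0.028, x_land=35.990, impact vy=-0.741
  bounce: vy ← 0.48·0.741 = 0.356

1 2.380 9.939 17.591
2 1.367 2.290 27.695
3 0.656 0.528 32.545
4 0.315 0.122 34.873
5 0.151 0.028 35.990
final: 35.990 0.356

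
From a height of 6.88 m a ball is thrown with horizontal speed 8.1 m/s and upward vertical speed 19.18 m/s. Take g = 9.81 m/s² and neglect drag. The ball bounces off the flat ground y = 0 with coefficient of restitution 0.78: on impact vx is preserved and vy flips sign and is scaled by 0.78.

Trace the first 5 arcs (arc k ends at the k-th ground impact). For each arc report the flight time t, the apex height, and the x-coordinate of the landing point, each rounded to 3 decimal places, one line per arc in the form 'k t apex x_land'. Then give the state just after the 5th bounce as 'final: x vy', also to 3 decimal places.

1 4.241 25.630 34.352
2 3.566 15.593 63.237
3 2.781 9.487 85.767
4 2.170 5.772 103.340
5 1.692 3.512 117.047
final: 117.047 6.474

Arc 1: start y=6.880, vy=19.180 → t=4.241, apex=25.630, x_land=34.352, impact vy=-22.424
  bounce: vy ← 0.78·22.424 = 17.491
Arc 2: start y=0.000, vy=17.491 → t=3.566, apex=15.593, x_land=63.237, impact vy=-17.491
  bounce: vy ← 0.78·17.491 = 13.643
Arc 3: start y=0.000, vy=13.643 → t=2.781, apex=9.487, x_land=85.767, impact vy=-13.643
  bounce: vy ← 0.78·13.643 = 10.642
Arc 4: start y=0.000, vy=10.642 → t=2.170, apex=5.772, x_land=103.340, impact vy=-10.642
  bounce: vy ← 0.78·10.642 = 8.300
Arc 5: start y=0.000, vy=8.300 → t=1.692, apex=3.512, x_land=117.047, impact vy=-8.300
  bounce: vy ← 0.78·8.300 = 6.474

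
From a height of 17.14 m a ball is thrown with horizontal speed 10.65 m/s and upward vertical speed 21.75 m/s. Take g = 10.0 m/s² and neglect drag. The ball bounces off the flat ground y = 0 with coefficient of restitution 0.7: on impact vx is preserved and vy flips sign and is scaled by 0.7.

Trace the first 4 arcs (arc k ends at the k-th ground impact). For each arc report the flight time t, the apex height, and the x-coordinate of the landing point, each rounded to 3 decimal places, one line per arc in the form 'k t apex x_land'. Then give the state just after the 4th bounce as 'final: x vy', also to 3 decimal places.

Arc 1: start y=17.140, vy=21.750 → t=5.031, apex=40.793, x_land=53.584, impact vy=-28.563
  bounce: vy ← 0.7·28.563 = 19.994
Arc 2: start y=0.000, vy=19.994 → t=3.999, apex=19.989, x_land=96.172, impact vy=-19.994
  bounce: vy ← 0.7·19.994 = 13.996
Arc 3: start y=0.000, vy=13.996 → t=2.799, apex=9.794, x_land=125.983, impact vy=-13.996
  bounce: vy ← 0.7·13.996 = 9.797
Arc 4: start y=0.000, vy=9.797 → t=1.959, apex=4.799, x_land=146.851, impact vy=-9.797
  bounce: vy ← 0.7·9.797 = 6.858

1 5.031 40.793 53.584
2 3.999 19.989 96.172
3 2.799 9.794 125.983
4 1.959 4.799 146.851
final: 146.851 6.858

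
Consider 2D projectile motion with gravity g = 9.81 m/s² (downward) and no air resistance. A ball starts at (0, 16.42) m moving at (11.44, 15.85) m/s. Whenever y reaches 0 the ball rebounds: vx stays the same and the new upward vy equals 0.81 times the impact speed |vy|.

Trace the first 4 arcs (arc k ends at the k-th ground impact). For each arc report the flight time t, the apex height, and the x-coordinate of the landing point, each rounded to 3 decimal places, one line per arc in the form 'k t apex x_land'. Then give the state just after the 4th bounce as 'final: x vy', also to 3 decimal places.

Arc 1: start y=16.420, vy=15.850 → t=4.057, apex=29.224, x_land=46.408, impact vy=-23.945
  bounce: vy ← 0.81·23.945 = 19.396
Arc 2: start y=0.000, vy=19.396 → t=3.954, apex=19.174, x_land=91.645, impact vy=-19.396
  bounce: vy ← 0.81·19.396 = 15.711
Arc 3: start y=0.000, vy=15.711 → t=3.203, apex=12.580, x_land=128.287, impact vy=-15.711
  bounce: vy ← 0.81·15.711 = 12.726
Arc 4: start y=0.000, vy=12.726 → t=2.594, apex=8.254, x_land=157.967, impact vy=-12.726
  bounce: vy ← 0.81·12.726 = 10.308

1 4.057 29.224 46.408
2 3.954 19.174 91.645
3 3.203 12.580 128.287
4 2.594 8.254 157.967
final: 157.967 10.308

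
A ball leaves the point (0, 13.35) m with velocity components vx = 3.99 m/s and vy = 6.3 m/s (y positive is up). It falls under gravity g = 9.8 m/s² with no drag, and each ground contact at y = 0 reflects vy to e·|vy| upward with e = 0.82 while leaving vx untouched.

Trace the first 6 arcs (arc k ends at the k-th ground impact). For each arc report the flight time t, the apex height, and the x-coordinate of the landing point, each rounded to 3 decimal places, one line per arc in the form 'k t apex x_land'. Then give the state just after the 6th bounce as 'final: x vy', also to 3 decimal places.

Arc 1: start y=13.350, vy=6.300 → t=2.414, apex=15.375, x_land=9.633, impact vy=-17.359
  bounce: vy ← 0.82·17.359 = 14.235
Arc 2: start y=0.000, vy=14.235 → t=2.905, apex=10.338, x_land=21.224, impact vy=-14.235
  bounce: vy ← 0.82·14.235 = 11.672
Arc 3: start y=0.000, vy=11.672 → t=2.382, apex=6.951, x_land=30.729, impact vy=-11.672
  bounce: vy ← 0.82·11.672 = 9.571
Arc 4: start y=0.000, vy=9.571 → t=1.953, apex=4.674, x_land=38.523, impact vy=-9.571
  bounce: vy ← 0.82·9.571 = 7.849
Arc 5: start y=0.000, vy=7.849 → t=1.602, apex=3.143, x_land=44.914, impact vy=-7.849
  bounce: vy ← 0.82·7.849 = 6.436
Arc 6: start y=0.000, vy=6.436 → t=1.313, apex=2.113, x_land=50.154, impact vy=-6.436
  bounce: vy ← 0.82·6.436 = 5.277

1 2.414 15.375 9.633
2 2.905 10.338 21.224
3 2.382 6.951 30.729
4 1.953 4.674 38.523
5 1.602 3.143 44.914
6 1.313 2.113 50.154
final: 50.154 5.277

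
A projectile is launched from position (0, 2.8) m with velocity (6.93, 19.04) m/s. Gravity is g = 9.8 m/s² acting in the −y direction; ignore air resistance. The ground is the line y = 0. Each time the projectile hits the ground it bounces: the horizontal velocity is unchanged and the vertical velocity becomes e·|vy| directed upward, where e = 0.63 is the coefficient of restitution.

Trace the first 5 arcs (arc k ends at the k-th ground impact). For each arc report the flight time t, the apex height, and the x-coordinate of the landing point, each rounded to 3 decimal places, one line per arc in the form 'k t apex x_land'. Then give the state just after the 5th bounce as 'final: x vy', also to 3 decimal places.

1 4.028 21.296 27.911
2 2.627 8.452 46.115
3 1.655 3.355 57.583
4 1.043 1.332 64.808
5 0.657 0.528 69.360
final: 69.360 2.028

Arc 1: start y=2.800, vy=19.040 → t=4.028, apex=21.296, x_land=27.911, impact vy=-20.430
  bounce: vy ← 0.63·20.430 = 12.871
Arc 2: start y=0.000, vy=12.871 → t=2.627, apex=8.452, x_land=46.115, impact vy=-12.871
  bounce: vy ← 0.63·12.871 = 8.109
Arc 3: start y=0.000, vy=8.109 → t=1.655, apex=3.355, x_land=57.583, impact vy=-8.109
  bounce: vy ← 0.63·8.109 = 5.109
Arc 4: start y=0.000, vy=5.109 → t=1.043, apex=1.332, x_land=64.808, impact vy=-5.109
  bounce: vy ← 0.63·5.109 = 3.218
Arc 5: start y=0.000, vy=3.218 → t=0.657, apex=0.528, x_land=69.360, impact vy=-3.218
  bounce: vy ← 0.63·3.218 = 2.028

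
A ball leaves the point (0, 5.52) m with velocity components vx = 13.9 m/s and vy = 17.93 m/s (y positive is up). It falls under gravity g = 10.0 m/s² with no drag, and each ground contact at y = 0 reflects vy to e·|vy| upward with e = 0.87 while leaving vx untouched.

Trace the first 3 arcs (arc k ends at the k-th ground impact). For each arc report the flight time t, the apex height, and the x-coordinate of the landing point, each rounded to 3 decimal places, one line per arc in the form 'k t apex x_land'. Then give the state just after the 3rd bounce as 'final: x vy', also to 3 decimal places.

Arc 1: start y=5.520, vy=17.930 → t=3.871, apex=21.594, x_land=53.809, impact vy=-20.782
  bounce: vy ← 0.87·20.782 = 18.080
Arc 2: start y=0.000, vy=18.080 → t=3.616, apex=16.345, x_land=104.072, impact vy=-18.080
  bounce: vy ← 0.87·18.080 = 15.730
Arc 3: start y=0.000, vy=15.730 → t=3.146, apex=12.371, x_land=147.801, impact vy=-15.730
  bounce: vy ← 0.87·15.730 = 13.685

1 3.871 21.594 53.809
2 3.616 16.345 104.072
3 3.146 12.371 147.801
final: 147.801 13.685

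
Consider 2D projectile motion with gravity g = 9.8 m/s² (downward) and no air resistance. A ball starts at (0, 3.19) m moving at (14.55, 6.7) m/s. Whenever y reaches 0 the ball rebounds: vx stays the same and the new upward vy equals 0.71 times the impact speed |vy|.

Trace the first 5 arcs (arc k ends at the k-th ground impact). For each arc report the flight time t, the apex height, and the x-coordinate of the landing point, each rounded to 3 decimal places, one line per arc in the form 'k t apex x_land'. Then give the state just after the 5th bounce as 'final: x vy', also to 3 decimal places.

1 1.741 5.480 25.335
2 1.502 2.763 47.185
3 1.066 1.393 62.699
4 0.757 0.702 73.713
5 0.537 0.354 81.534
final: 81.534 1.870

Arc 1: start y=3.190, vy=6.700 → t=1.741, apex=5.480, x_land=25.335, impact vy=-10.364
  bounce: vy ← 0.71·10.364 = 7.358
Arc 2: start y=0.000, vy=7.358 → t=1.502, apex=2.763, x_land=47.185, impact vy=-7.358
  bounce: vy ← 0.71·7.358 = 5.225
Arc 3: start y=0.000, vy=5.225 → t=1.066, apex=1.393, x_land=62.699, impact vy=-5.225
  bounce: vy ← 0.71·5.225 = 3.709
Arc 4: start y=0.000, vy=3.709 → t=0.757, apex=0.702, x_land=73.713, impact vy=-3.709
  bounce: vy ← 0.71·3.709 = 2.634
Arc 5: start y=0.000, vy=2.634 → t=0.537, apex=0.354, x_land=81.534, impact vy=-2.634
  bounce: vy ← 0.71·2.634 = 1.870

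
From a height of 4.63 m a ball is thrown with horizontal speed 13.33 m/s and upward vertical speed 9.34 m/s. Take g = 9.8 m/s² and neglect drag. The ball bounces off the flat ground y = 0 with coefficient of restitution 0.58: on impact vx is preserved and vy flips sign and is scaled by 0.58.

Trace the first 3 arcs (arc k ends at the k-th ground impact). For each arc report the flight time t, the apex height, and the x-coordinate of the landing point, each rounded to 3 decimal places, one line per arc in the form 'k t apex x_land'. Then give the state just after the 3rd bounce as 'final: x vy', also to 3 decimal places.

Arc 1: start y=4.630, vy=9.340 → t=2.314, apex=9.081, x_land=30.851, impact vy=-13.341
  bounce: vy ← 0.58·13.341 = 7.738
Arc 2: start y=0.000, vy=7.738 → t=1.579, apex=3.055, x_land=51.901, impact vy=-7.738
  bounce: vy ← 0.58·7.738 = 4.488
Arc 3: start y=0.000, vy=4.488 → t=0.916, apex=1.028, x_land=64.110, impact vy=-4.488
  bounce: vy ← 0.58·4.488 = 2.603

1 2.314 9.081 30.851
2 1.579 3.055 51.901
3 0.916 1.028 64.110
final: 64.110 2.603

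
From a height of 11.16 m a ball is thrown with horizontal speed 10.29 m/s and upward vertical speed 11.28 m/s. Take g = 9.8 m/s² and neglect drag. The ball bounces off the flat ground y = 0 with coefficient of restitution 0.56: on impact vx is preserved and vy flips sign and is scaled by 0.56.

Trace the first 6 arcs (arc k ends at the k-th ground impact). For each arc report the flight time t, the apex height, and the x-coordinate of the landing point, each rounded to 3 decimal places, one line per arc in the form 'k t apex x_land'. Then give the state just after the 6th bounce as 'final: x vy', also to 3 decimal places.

Arc 1: start y=11.160, vy=11.280 → t=3.049, apex=17.652, x_land=31.374, impact vy=-18.600
  bounce: vy ← 0.56·18.600 = 10.416
Arc 2: start y=0.000, vy=10.416 → t=2.126, apex=5.536, x_land=53.248, impact vy=-10.416
  bounce: vy ← 0.56·10.416 = 5.833
Arc 3: start y=0.000, vy=5.833 → t=1.190, apex=1.736, x_land=65.498, impact vy=-5.833
  bounce: vy ← 0.56·5.833 = 3.267
Arc 4: start y=0.000, vy=3.267 → t=0.667, apex=0.544, x_land=72.358, impact vy=-3.267
  bounce: vy ← 0.56·3.267 = 1.829
Arc 5: start y=0.000, vy=1.829 → t=0.373, apex=0.171, x_land=76.199, impact vy=-1.829
  bounce: vy ← 0.56·1.829 = 1.024
Arc 6: start y=0.000, vy=1.024 → t=0.209, apex=0.054, x_land=78.350, impact vy=-1.024
  bounce: vy ← 0.56·1.024 = 0.574

1 3.049 17.652 31.374
2 2.126 5.536 53.248
3 1.190 1.736 65.498
4 0.667 0.544 72.358
5 0.373 0.171 76.199
6 0.209 0.054 78.350
final: 78.350 0.574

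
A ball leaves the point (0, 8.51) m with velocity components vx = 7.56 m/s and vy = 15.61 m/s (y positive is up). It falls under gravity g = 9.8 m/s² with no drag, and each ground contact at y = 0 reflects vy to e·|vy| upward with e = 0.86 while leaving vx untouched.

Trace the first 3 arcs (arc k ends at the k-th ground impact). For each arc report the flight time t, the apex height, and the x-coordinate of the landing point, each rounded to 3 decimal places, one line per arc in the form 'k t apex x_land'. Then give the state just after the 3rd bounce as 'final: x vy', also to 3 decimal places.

Arc 1: start y=8.510, vy=15.610 → t=3.660, apex=20.942, x_land=27.671, impact vy=-20.260
  bounce: vy ← 0.86·20.260 = 17.424
Arc 2: start y=0.000, vy=17.424 → t=3.556, apex=15.489, x_land=54.553, impact vy=-17.424
  bounce: vy ← 0.86·17.424 = 14.984
Arc 3: start y=0.000, vy=14.984 → t=3.058, apex=11.456, x_land=77.672, impact vy=-14.984
  bounce: vy ← 0.86·14.984 = 12.887

1 3.660 20.942 27.671
2 3.556 15.489 54.553
3 3.058 11.456 77.672
final: 77.672 12.887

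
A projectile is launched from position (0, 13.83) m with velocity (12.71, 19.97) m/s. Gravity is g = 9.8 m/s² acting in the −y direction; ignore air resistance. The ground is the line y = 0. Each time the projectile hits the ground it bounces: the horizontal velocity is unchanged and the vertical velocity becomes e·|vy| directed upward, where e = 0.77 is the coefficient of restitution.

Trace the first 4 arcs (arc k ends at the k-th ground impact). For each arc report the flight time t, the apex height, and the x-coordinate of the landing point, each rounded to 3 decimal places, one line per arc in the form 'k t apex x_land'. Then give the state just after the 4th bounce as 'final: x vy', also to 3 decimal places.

1 4.679 34.177 59.467
2 4.067 20.264 111.160
3 3.132 12.014 150.964
4 2.411 7.123 181.613
final: 181.613 9.098

Arc 1: start y=13.830, vy=19.970 → t=4.679, apex=34.177, x_land=59.467, impact vy=-25.882
  bounce: vy ← 0.77·25.882 = 19.929
Arc 2: start y=0.000, vy=19.929 → t=4.067, apex=20.264, x_land=111.160, impact vy=-19.929
  bounce: vy ← 0.77·19.929 = 15.345
Arc 3: start y=0.000, vy=15.345 → t=3.132, apex=12.014, x_land=150.964, impact vy=-15.345
  bounce: vy ← 0.77·15.345 = 11.816
Arc 4: start y=0.000, vy=11.816 → t=2.411, apex=7.123, x_land=181.613, impact vy=-11.816
  bounce: vy ← 0.77·11.816 = 9.098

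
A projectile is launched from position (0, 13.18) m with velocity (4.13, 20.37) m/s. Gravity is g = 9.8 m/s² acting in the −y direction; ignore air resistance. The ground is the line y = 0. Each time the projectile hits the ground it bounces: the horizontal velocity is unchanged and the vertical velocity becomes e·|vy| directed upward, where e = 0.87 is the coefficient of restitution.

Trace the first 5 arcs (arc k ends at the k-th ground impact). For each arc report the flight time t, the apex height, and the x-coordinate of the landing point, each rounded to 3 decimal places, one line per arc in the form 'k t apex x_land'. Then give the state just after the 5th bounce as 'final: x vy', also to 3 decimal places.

1 4.726 34.350 19.519
2 4.607 26.000 38.546
3 4.008 19.679 55.100
4 3.487 14.895 69.501
5 3.034 11.274 82.030
final: 82.030 12.933

Arc 1: start y=13.180, vy=20.370 → t=4.726, apex=34.350, x_land=19.519, impact vy=-25.947
  bounce: vy ← 0.87·25.947 = 22.574
Arc 2: start y=0.000, vy=22.574 → t=4.607, apex=26.000, x_land=38.546, impact vy=-22.574
  bounce: vy ← 0.87·22.574 = 19.640
Arc 3: start y=0.000, vy=19.640 → t=4.008, apex=19.679, x_land=55.100, impact vy=-19.640
  bounce: vy ← 0.87·19.640 = 17.086
Arc 4: start y=0.000, vy=17.086 → t=3.487, apex=14.895, x_land=69.501, impact vy=-17.086
  bounce: vy ← 0.87·17.086 = 14.865
Arc 5: start y=0.000, vy=14.865 → t=3.034, apex=11.274, x_land=82.030, impact vy=-14.865
  bounce: vy ← 0.87·14.865 = 12.933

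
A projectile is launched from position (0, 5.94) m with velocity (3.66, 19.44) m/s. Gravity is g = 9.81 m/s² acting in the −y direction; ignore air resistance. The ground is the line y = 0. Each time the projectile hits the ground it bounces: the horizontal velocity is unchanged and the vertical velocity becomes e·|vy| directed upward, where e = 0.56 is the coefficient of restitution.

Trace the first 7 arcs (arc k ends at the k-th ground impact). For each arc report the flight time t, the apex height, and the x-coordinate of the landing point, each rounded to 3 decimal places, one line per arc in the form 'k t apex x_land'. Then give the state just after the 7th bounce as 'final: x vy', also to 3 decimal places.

1 4.248 25.202 15.549
2 2.539 7.903 24.841
3 1.422 2.478 30.044
4 0.796 0.777 32.958
5 0.446 0.244 34.590
6 0.250 0.076 35.503
7 0.140 0.024 36.015
final: 36.015 0.384

Arc 1: start y=5.940, vy=19.440 → t=4.248, apex=25.202, x_land=15.549, impact vy=-22.236
  bounce: vy ← 0.56·22.236 = 12.452
Arc 2: start y=0.000, vy=12.452 → t=2.539, apex=7.903, x_land=24.841, impact vy=-12.452
  bounce: vy ← 0.56·12.452 = 6.973
Arc 3: start y=0.000, vy=6.973 → t=1.422, apex=2.478, x_land=30.044, impact vy=-6.973
  bounce: vy ← 0.56·6.973 = 3.905
Arc 4: start y=0.000, vy=3.905 → t=0.796, apex=0.777, x_land=32.958, impact vy=-3.905
  bounce: vy ← 0.56·3.905 = 2.187
Arc 5: start y=0.000, vy=2.187 → t=0.446, apex=0.244, x_land=34.590, impact vy=-2.187
  bounce: vy ← 0.56·2.187 = 1.225
Arc 6: start y=0.000, vy=1.225 → t=0.250, apex=0.076, x_land=35.503, impact vy=-1.225
  bounce: vy ← 0.56·1.225 = 0.686
Arc 7: start y=0.000, vy=0.686 → t=0.140, apex=0.024, x_land=36.015, impact vy=-0.686
  bounce: vy ← 0.56·0.686 = 0.384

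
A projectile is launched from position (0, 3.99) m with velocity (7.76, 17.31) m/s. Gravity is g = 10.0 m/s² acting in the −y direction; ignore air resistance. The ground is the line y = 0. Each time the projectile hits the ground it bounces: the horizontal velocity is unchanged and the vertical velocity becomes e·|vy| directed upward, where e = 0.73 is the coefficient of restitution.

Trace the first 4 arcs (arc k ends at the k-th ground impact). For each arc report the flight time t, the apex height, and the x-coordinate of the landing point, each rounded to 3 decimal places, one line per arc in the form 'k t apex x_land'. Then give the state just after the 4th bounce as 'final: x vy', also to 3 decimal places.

1 3.679 18.972 28.548
2 2.844 10.110 50.617
3 2.076 5.388 66.728
4 1.516 2.871 78.488
final: 78.488 5.532

Arc 1: start y=3.990, vy=17.310 → t=3.679, apex=18.972, x_land=28.548, impact vy=-19.479
  bounce: vy ← 0.73·19.479 = 14.220
Arc 2: start y=0.000, vy=14.220 → t=2.844, apex=10.110, x_land=50.617, impact vy=-14.220
  bounce: vy ← 0.73·14.220 = 10.380
Arc 3: start y=0.000, vy=10.380 → t=2.076, apex=5.388, x_land=66.728, impact vy=-10.380
  bounce: vy ← 0.73·10.380 = 7.578
Arc 4: start y=0.000, vy=7.578 → t=1.516, apex=2.871, x_land=78.488, impact vy=-7.578
  bounce: vy ← 0.73·7.578 = 5.532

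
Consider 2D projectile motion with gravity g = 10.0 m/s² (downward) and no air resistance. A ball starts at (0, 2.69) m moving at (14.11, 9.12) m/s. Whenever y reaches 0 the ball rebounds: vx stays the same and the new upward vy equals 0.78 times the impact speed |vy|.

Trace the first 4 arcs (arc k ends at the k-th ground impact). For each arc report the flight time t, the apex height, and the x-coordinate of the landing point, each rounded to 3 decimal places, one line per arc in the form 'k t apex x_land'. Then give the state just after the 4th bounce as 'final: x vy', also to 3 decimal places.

1 2.082 6.849 29.382
2 1.826 4.167 55.144
3 1.424 2.535 75.238
4 1.111 1.542 90.911
final: 90.911 4.332

Arc 1: start y=2.690, vy=9.120 → t=2.082, apex=6.849, x_land=29.382, impact vy=-11.704
  bounce: vy ← 0.78·11.704 = 9.129
Arc 2: start y=0.000, vy=9.129 → t=1.826, apex=4.167, x_land=55.144, impact vy=-9.129
  bounce: vy ← 0.78·9.129 = 7.120
Arc 3: start y=0.000, vy=7.120 → t=1.424, apex=2.535, x_land=75.238, impact vy=-7.120
  bounce: vy ← 0.78·7.120 = 5.554
Arc 4: start y=0.000, vy=5.554 → t=1.111, apex=1.542, x_land=90.911, impact vy=-5.554
  bounce: vy ← 0.78·5.554 = 4.332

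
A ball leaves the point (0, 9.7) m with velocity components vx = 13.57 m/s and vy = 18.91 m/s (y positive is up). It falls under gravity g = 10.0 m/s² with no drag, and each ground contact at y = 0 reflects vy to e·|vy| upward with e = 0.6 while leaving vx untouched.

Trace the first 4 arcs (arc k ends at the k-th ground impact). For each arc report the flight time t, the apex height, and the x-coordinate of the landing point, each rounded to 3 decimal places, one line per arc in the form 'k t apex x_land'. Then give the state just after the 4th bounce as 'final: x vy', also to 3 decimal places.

Arc 1: start y=9.700, vy=18.910 → t=4.240, apex=27.579, x_land=57.531, impact vy=-23.486
  bounce: vy ← 0.6·23.486 = 14.092
Arc 2: start y=0.000, vy=14.092 → t=2.818, apex=9.929, x_land=95.776, impact vy=-14.092
  bounce: vy ← 0.6·14.092 = 8.455
Arc 3: start y=0.000, vy=8.455 → t=1.691, apex=3.574, x_land=118.722, impact vy=-8.455
  bounce: vy ← 0.6·8.455 = 5.073
Arc 4: start y=0.000, vy=5.073 → t=1.015, apex=1.287, x_land=132.490, impact vy=-5.073
  bounce: vy ← 0.6·5.073 = 3.044

1 4.240 27.579 57.531
2 2.818 9.929 95.776
3 1.691 3.574 118.722
4 1.015 1.287 132.490
final: 132.490 3.044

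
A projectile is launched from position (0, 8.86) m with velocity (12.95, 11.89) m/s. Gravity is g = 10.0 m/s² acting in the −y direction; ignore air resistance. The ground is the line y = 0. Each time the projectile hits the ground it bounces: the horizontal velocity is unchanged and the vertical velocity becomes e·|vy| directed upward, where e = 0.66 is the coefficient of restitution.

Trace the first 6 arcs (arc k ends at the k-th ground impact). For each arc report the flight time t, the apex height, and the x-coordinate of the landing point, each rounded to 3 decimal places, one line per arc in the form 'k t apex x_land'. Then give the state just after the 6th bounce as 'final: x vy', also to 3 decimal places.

Arc 1: start y=8.860, vy=11.890 → t=2.974, apex=15.929, x_land=38.511, impact vy=-17.849
  bounce: vy ← 0.66·17.849 = 11.780
Arc 2: start y=0.000, vy=11.780 → t=2.356, apex=6.939, x_land=69.022, impact vy=-11.780
  bounce: vy ← 0.66·11.780 = 7.775
Arc 3: start y=0.000, vy=7.775 → t=1.555, apex=3.022, x_land=89.159, impact vy=-7.775
  bounce: vy ← 0.66·7.775 = 5.131
Arc 4: start y=0.000, vy=5.131 → t=1.026, apex=1.317, x_land=102.449, impact vy=-5.131
  bounce: vy ← 0.66·5.131 = 3.387
Arc 5: start y=0.000, vy=3.387 → t=0.677, apex=0.573, x_land=111.221, impact vy=-3.387
  bounce: vy ← 0.66·3.387 = 2.235
Arc 6: start y=0.000, vy=2.235 → t=0.447, apex=0.250, x_land=117.010, impact vy=-2.235
  bounce: vy ← 0.66·2.235 = 1.475

1 2.974 15.929 38.511
2 2.356 6.939 69.022
3 1.555 3.022 89.159
4 1.026 1.317 102.449
5 0.677 0.573 111.221
6 0.447 0.250 117.010
final: 117.010 1.475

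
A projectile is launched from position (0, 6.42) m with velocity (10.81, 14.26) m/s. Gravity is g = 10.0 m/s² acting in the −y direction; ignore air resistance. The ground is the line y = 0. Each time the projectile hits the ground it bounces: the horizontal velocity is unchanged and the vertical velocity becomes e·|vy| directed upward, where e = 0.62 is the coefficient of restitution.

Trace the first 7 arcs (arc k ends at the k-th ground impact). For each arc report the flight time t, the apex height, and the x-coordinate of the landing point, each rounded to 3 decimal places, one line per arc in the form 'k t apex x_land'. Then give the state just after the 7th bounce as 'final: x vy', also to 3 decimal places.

1 3.247 16.587 35.104
2 2.259 6.376 59.519
3 1.400 2.451 74.656
4 0.868 0.942 84.041
5 0.538 0.362 89.860
6 0.334 0.139 93.467
7 0.207 0.054 95.704
final: 95.704 0.641

Arc 1: start y=6.420, vy=14.260 → t=3.247, apex=16.587, x_land=35.104, impact vy=-18.214
  bounce: vy ← 0.62·18.214 = 11.293
Arc 2: start y=0.000, vy=11.293 → t=2.259, apex=6.376, x_land=59.519, impact vy=-11.293
  bounce: vy ← 0.62·11.293 = 7.001
Arc 3: start y=0.000, vy=7.001 → t=1.400, apex=2.451, x_land=74.656, impact vy=-7.001
  bounce: vy ← 0.62·7.001 = 4.341
Arc 4: start y=0.000, vy=4.341 → t=0.868, apex=0.942, x_land=84.041, impact vy=-4.341
  bounce: vy ← 0.62·4.341 = 2.691
Arc 5: start y=0.000, vy=2.691 → t=0.538, apex=0.362, x_land=89.860, impact vy=-2.691
  bounce: vy ← 0.62·2.691 = 1.669
Arc 6: start y=0.000, vy=1.669 → t=0.334, apex=0.139, x_land=93.467, impact vy=-1.669
  bounce: vy ← 0.62·1.669 = 1.035
Arc 7: start y=0.000, vy=1.035 → t=0.207, apex=0.054, x_land=95.704, impact vy=-1.035
  bounce: vy ← 0.62·1.035 = 0.641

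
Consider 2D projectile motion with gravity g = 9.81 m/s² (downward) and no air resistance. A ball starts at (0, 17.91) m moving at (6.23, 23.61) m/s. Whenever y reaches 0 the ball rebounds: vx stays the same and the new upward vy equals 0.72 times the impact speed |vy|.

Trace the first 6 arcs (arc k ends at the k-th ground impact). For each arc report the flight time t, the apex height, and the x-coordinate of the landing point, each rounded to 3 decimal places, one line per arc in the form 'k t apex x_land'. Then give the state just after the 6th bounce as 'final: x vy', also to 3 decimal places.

1 5.480 46.321 34.139
2 4.425 24.013 61.708
3 3.186 12.448 81.558
4 2.294 6.453 95.850
5 1.652 3.345 106.140
6 1.189 1.734 113.549
final: 113.549 4.200

Arc 1: start y=17.910, vy=23.610 → t=5.480, apex=46.321, x_land=34.139, impact vy=-30.147
  bounce: vy ← 0.72·30.147 = 21.706
Arc 2: start y=0.000, vy=21.706 → t=4.425, apex=24.013, x_land=61.708, impact vy=-21.706
  bounce: vy ← 0.72·21.706 = 15.628
Arc 3: start y=0.000, vy=15.628 → t=3.186, apex=12.448, x_land=81.558, impact vy=-15.628
  bounce: vy ← 0.72·15.628 = 11.252
Arc 4: start y=0.000, vy=11.252 → t=2.294, apex=6.453, x_land=95.850, impact vy=-11.252
  bounce: vy ← 0.72·11.252 = 8.102
Arc 5: start y=0.000, vy=8.102 → t=1.652, apex=3.345, x_land=106.140, impact vy=-8.102
  bounce: vy ← 0.72·8.102 = 5.833
Arc 6: start y=0.000, vy=5.833 → t=1.189, apex=1.734, x_land=113.549, impact vy=-5.833
  bounce: vy ← 0.72·5.833 = 4.200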